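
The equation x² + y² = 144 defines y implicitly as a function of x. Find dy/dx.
Take d/dx of both sides. Since y is implicitly a function of x, the chain rule attaches a y' = dy/dx factor whenever we differentiate through y.

Set F(x, y) = (left side) − (right side), so the curve is F = 0. Differentiating each term of F:
  d/dx[x^2] = 2x
  d/dx[y^2] = 2y·y'
  d/dx[-144] = 0

Collecting, the y'-free part is the partial derivative in x and the y' coefficient is the partial derivative in y:
  ∂F/∂x = 2x
  ∂F/∂y = 2y

so d/dx[F(x, y(x))] = ∂F/∂x + (∂F/∂y)·y' = 0. Rearranging,
  dy/dx = -(∂F/∂x)/(∂F/∂y) = -(2x)/(2y) = -x/y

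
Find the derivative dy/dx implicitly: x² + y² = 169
Differentiate the relation implicitly: treat y = y(x) and apply the chain rule, so every y-derivative picks up a y' = dy/dx factor.

With everything moved to the left-hand side, differentiate term by term:
  d/dx[x^2] = 2x
  d/dx[y^2] = 2y·y'
  d/dx[-169] = 0

Separating the contributions that come from x directly and those that come through y:
  without y':      2x
  multiplying y':  2y

so (2x) + (2y)·y' = 0, and therefore
  dy/dx = -(2x)/(2y) = -x/y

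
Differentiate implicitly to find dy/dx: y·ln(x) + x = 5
Take d/dx of both sides. Since y is implicitly a function of x, the chain rule attaches a y' = dy/dx factor whenever we differentiate through y.

Set F(x, y) = (left side) − (right side), so the curve is F = 0. Differentiating each term of F:
  d/dx[x] = 1
  d/dx[y·ln(x)] = y'·ln(x) + y/x
  d/dx[-5] = 0

Collecting, the y'-free part is the partial derivative in x and the y' coefficient is the partial derivative in y:
  ∂F/∂x = 1 + y/x
  ∂F/∂y = ln(x)

so d/dx[F(x, y(x))] = ∂F/∂x + (∂F/∂y)·y' = 0. Rearranging,
  dy/dx = -(∂F/∂x)/(∂F/∂y) = -(1 + y/x)/(ln(x))
        = -((x + y)/x)/(ln(x)) = (-x - y)/(x·ln(x))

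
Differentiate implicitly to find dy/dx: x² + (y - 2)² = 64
Apply d/dx to both sides, remembering that y depends on x. Each occurrence of y therefore brings in a y' = dy/dx via the chain rule.

With F(x, y) equal to the left-hand side minus the right, differentiate F term by term:
  d/dx[x^2] = 2x
  d/dx[(y - 2)^2] = 2·y'(y - 2)
  d/dx[-64] = 0
Adding these up, d/dx[F] = 0 becomes
  (2x) + (2y - 4)·y' = 0,
so isolating y',
  dy/dx = -(2x)/(2y - 4) = -x/(y - 2)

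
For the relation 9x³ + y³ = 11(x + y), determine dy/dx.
Differentiate the relation implicitly: treat y = y(x) and apply the chain rule, so every y-derivative picks up a y' = dy/dx factor.

With everything moved to the left-hand side, differentiate term by term:
  d/dx[9x^3] = 27x^2
  d/dx[-11x] = -11
  d/dx[y^3] = 3y^2·y'
  d/dx[-11y] = -11·y'

Separating the contributions that come from x directly and those that come through y:
  without y':      27x^2 - 11
  multiplying y':  3y^2 - 11

so (27x^2 - 11) + (3y^2 - 11)·y' = 0, and therefore
  dy/dx = -(27x^2 - 11)/(3y^2 - 11) = (11 - 27x^2)/(3y^2 - 11)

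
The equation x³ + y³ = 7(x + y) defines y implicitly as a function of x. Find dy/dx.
Take d/dx of both sides. Since y is implicitly a function of x, the chain rule attaches a y' = dy/dx factor whenever we differentiate through y.

Set F(x, y) = (left side) − (right side), so the curve is F = 0. Differentiating each term of F:
  d/dx[x^3] = 3x^2
  d/dx[-7x] = -7
  d/dx[y^3] = 3y^2·y'
  d/dx[-7y] = -7·y'

Collecting, the y'-free part is the partial derivative in x and the y' coefficient is the partial derivative in y:
  ∂F/∂x = 3x^2 - 7
  ∂F/∂y = 3y^2 - 7

so d/dx[F(x, y(x))] = ∂F/∂x + (∂F/∂y)·y' = 0. Rearranging,
  dy/dx = -(∂F/∂x)/(∂F/∂y) = -(3x^2 - 7)/(3y^2 - 7) = (7 - 3x^2)/(3y^2 - 7)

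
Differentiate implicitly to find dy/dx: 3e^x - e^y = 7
Differentiate both sides with respect to x, treating y as y(x). By the chain rule, any term containing y contributes a factor of y' = dy/dx when we differentiate it.

Move every term to one side and write the relation as F(x, y) = 0. Term by term,
  d/dx[3e^(x)] = 3e^(x)
  d/dx[-e^(y)] = -y'·e^(y)
  d/dx[-7] = 0

The pieces without y' make up ∂F/∂x and the coefficient of y' is ∂F/∂y:
  ∂F/∂x = 3e^(x),
  ∂F/∂y = -e^(y).

Since d/dx[F] = ∂F/∂x + (∂F/∂y)·y' = 0, solve for y':
  (∂F/∂y)·y' = -∂F/∂x
  dy/dx = -(∂F/∂x)/(∂F/∂y) = -(3e^(x))/(-e^(y)) = 3e^(x - y)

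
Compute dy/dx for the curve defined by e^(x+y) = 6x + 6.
Differentiate the relation implicitly: treat y = y(x) and apply the chain rule, so every y-derivative picks up a y' = dy/dx factor.

With everything moved to the left-hand side, differentiate term by term:
  d/dx[-6x] = -6
  d/dx[e^(x + y)] = (y' + 1)·e^(x + y)
  d/dx[-6] = 0

Separating the contributions that come from x directly and those that come through y:
  without y':      e^(x + y) - 6
  multiplying y':  e^(x + y)

so (e^(x + y) - 6) + (e^(x + y))·y' = 0, and therefore
  dy/dx = -(e^(x + y) - 6)/(e^(x + y)) = 6e^(-x - y) - 1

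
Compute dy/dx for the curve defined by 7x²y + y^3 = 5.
Take d/dx of both sides. Since y is implicitly a function of x, the chain rule attaches a y' = dy/dx factor whenever we differentiate through y.

Set F(x, y) = (left side) − (right side), so the curve is F = 0. Differentiating each term of F:
  d/dx[7x^2y] = 7x^2·y' + 14xy
  d/dx[y^3] = 3y^2·y'
  d/dx[-5] = 0

Collecting, the y'-free part is the partial derivative in x and the y' coefficient is the partial derivative in y:
  ∂F/∂x = 14xy
  ∂F/∂y = 7x^2 + 3y^2

so d/dx[F(x, y(x))] = ∂F/∂x + (∂F/∂y)·y' = 0. Rearranging,
  dy/dx = -(∂F/∂x)/(∂F/∂y) = -(14xy)/(7x^2 + 3y^2) = -14xy/(7x^2 + 3y^2)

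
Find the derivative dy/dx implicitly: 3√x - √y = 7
Differentiate both sides with respect to x, treating y as y(x). By the chain rule, any term containing y contributes a factor of y' = dy/dx when we differentiate it.

Move every term to one side and write the relation as F(x, y) = 0. Term by term,
  d/dx[3√(x)] = 3/(2√(x))
  d/dx[-√(y)] = -y'/(2√(y))
  d/dx[-7] = 0

The pieces without y' make up ∂F/∂x and the coefficient of y' is ∂F/∂y:
  ∂F/∂x = 3/(2√(x)),
  ∂F/∂y = -1/(2√(y)).

Since d/dx[F] = ∂F/∂x + (∂F/∂y)·y' = 0, solve for y':
  (∂F/∂y)·y' = -∂F/∂x
  dy/dx = -(∂F/∂x)/(∂F/∂y) = -(3/(2√(x)))/(-1/(2√(y))) = 3√(y)/√(x)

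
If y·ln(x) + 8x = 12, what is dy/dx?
Differentiate the relation implicitly: treat y = y(x) and apply the chain rule, so every y-derivative picks up a y' = dy/dx factor.

With everything moved to the left-hand side, differentiate term by term:
  d/dx[8x] = 8
  d/dx[y·ln(x)] = y'·ln(x) + y/x
  d/dx[-12] = 0

Separating the contributions that come from x directly and those that come through y:
  without y':      8 + y/x
  multiplying y':  ln(x)

so (8 + y/x) + (ln(x))·y' = 0, and therefore
  dy/dx = -(8 + y/x)/(ln(x))
        = -((8x + y)/x)/(ln(x)) = (-8x - y)/(x·ln(x))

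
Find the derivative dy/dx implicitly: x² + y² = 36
Take d/dx of both sides. Since y is implicitly a function of x, the chain rule attaches a y' = dy/dx factor whenever we differentiate through y.

Set F(x, y) = (left side) − (right side), so the curve is F = 0. Differentiating each term of F:
  d/dx[x^2] = 2x
  d/dx[y^2] = 2y·y'
  d/dx[-36] = 0

Collecting, the y'-free part is the partial derivative in x and the y' coefficient is the partial derivative in y:
  ∂F/∂x = 2x
  ∂F/∂y = 2y

so d/dx[F(x, y(x))] = ∂F/∂x + (∂F/∂y)·y' = 0. Rearranging,
  dy/dx = -(∂F/∂x)/(∂F/∂y) = -(2x)/(2y) = -x/y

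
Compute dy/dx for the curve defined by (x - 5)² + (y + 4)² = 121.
Apply d/dx to both sides, remembering that y depends on x. Each occurrence of y therefore brings in a y' = dy/dx via the chain rule.

With F(x, y) equal to the left-hand side minus the right, differentiate F term by term:
  d/dx[(x - 5)^2] = 2x - 10
  d/dx[(y + 4)^2] = 2·y'(y + 4)
  d/dx[-121] = 0
Adding these up, d/dx[F] = 0 becomes
  (2x - 10) + (2y + 8)·y' = 0,
so isolating y',
  dy/dx = -(2x - 10)/(2y + 8) = (5 - x)/(y + 4)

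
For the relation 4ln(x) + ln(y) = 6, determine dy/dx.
Differentiate both sides with respect to x, treating y as y(x). By the chain rule, any term containing y contributes a factor of y' = dy/dx when we differentiate it.

Move every term to one side and write the relation as F(x, y) = 0. Term by term,
  d/dx[4ln(x)] = 4/x
  d/dx[ln(y)] = y'/y
  d/dx[-6] = 0

The pieces without y' make up ∂F/∂x and the coefficient of y' is ∂F/∂y:
  ∂F/∂x = 4/x,
  ∂F/∂y = 1/y.

Since d/dx[F] = ∂F/∂x + (∂F/∂y)·y' = 0, solve for y':
  (∂F/∂y)·y' = -∂F/∂x
  dy/dx = -(∂F/∂x)/(∂F/∂y) = -(4/x)/(1/y) = -4y/x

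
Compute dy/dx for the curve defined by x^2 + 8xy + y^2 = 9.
Take d/dx of both sides. Since y is implicitly a function of x, the chain rule attaches a y' = dy/dx factor whenever we differentiate through y.

Set F(x, y) = (left side) − (right side), so the curve is F = 0. Differentiating each term of F:
  d/dx[x^2] = 2x
  d/dx[8xy] = 8x·y' + 8y
  d/dx[y^2] = 2y·y'
  d/dx[-9] = 0

Collecting, the y'-free part is the partial derivative in x and the y' coefficient is the partial derivative in y:
  ∂F/∂x = 2x + 8y
  ∂F/∂y = 8x + 2y

so d/dx[F(x, y(x))] = ∂F/∂x + (∂F/∂y)·y' = 0. Rearranging,
  dy/dx = -(∂F/∂x)/(∂F/∂y) = -(2x + 8y)/(8x + 2y) = (-x - 4y)/(4x + y)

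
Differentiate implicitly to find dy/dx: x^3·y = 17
Take d/dx of both sides. Since y is implicitly a function of x, the chain rule attaches a y' = dy/dx factor whenever we differentiate through y.

Set F(x, y) = (left side) − (right side), so the curve is F = 0. Differentiating each term of F:
  d/dx[x^3y] = x^3·y' + 3x^2y
  d/dx[-17] = 0

Collecting, the y'-free part is the partial derivative in x and the y' coefficient is the partial derivative in y:
  ∂F/∂x = 3x^2y
  ∂F/∂y = x^3

so d/dx[F(x, y(x))] = ∂F/∂x + (∂F/∂y)·y' = 0. Rearranging,
  dy/dx = -(∂F/∂x)/(∂F/∂y) = -(3x^2y)/(x^3) = -3y/x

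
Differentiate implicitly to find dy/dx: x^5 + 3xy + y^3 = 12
Take d/dx of both sides. Since y is implicitly a function of x, the chain rule attaches a y' = dy/dx factor whenever we differentiate through y.

Set F(x, y) = (left side) − (right side), so the curve is F = 0. Differentiating each term of F:
  d/dx[x^5] = 5x^4
  d/dx[3xy] = 3x·y' + 3y
  d/dx[y^3] = 3y^2·y'
  d/dx[-12] = 0

Collecting, the y'-free part is the partial derivative in x and the y' coefficient is the partial derivative in y:
  ∂F/∂x = 5x^4 + 3y
  ∂F/∂y = 3x + 3y^2

so d/dx[F(x, y(x))] = ∂F/∂x + (∂F/∂y)·y' = 0. Rearranging,
  dy/dx = -(∂F/∂x)/(∂F/∂y) = -(5x^4 + 3y)/(3x + 3y^2) = (-5x^4/3 - y)/(x + y^2)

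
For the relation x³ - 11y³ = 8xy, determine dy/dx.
Take d/dx of both sides. Since y is implicitly a function of x, the chain rule attaches a y' = dy/dx factor whenever we differentiate through y.

Set F(x, y) = (left side) − (right side), so the curve is F = 0. Differentiating each term of F:
  d/dx[x^3] = 3x^2
  d/dx[-8xy] = -8x·y' - 8y
  d/dx[-11y^3] = -33y^2·y'

Collecting, the y'-free part is the partial derivative in x and the y' coefficient is the partial derivative in y:
  ∂F/∂x = 3x^2 - 8y
  ∂F/∂y = -8x - 33y^2

so d/dx[F(x, y(x))] = ∂F/∂x + (∂F/∂y)·y' = 0. Rearranging,
  dy/dx = -(∂F/∂x)/(∂F/∂y) = -(3x^2 - 8y)/(-8x - 33y^2) = (3x^2 - 8y)/(8x + 33y^2)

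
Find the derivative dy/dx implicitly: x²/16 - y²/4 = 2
Differentiate both sides with respect to x, treating y as y(x). By the chain rule, any term containing y contributes a factor of y' = dy/dx when we differentiate it.

Move every term to one side and write the relation as F(x, y) = 0. Term by term,
  d/dx[x^2/16] = x/8
  d/dx[-y^2/4] = -y·y'/2
  d/dx[-2] = 0

The pieces without y' make up ∂F/∂x and the coefficient of y' is ∂F/∂y:
  ∂F/∂x = x/8,
  ∂F/∂y = -y/2.

Since d/dx[F] = ∂F/∂x + (∂F/∂y)·y' = 0, solve for y':
  (∂F/∂y)·y' = -∂F/∂x
  dy/dx = -(∂F/∂x)/(∂F/∂y) = -(x/8)/(-y/2) = x/(4y)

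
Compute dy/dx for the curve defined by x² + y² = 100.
Apply d/dx to both sides, remembering that y depends on x. Each occurrence of y therefore brings in a y' = dy/dx via the chain rule.

With F(x, y) equal to the left-hand side minus the right, differentiate F term by term:
  d/dx[x^2] = 2x
  d/dx[y^2] = 2y·y'
  d/dx[-100] = 0
Adding these up, d/dx[F] = 0 becomes
  (2x) + (2y)·y' = 0,
so isolating y',
  dy/dx = -(2x)/(2y) = -x/y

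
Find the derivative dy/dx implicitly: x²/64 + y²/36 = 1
Take d/dx of both sides. Since y is implicitly a function of x, the chain rule attaches a y' = dy/dx factor whenever we differentiate through y.

Set F(x, y) = (left side) − (right side), so the curve is F = 0. Differentiating each term of F:
  d/dx[x^2/64] = x/32
  d/dx[y^2/36] = y·y'/18
  d/dx[-1] = 0

Collecting, the y'-free part is the partial derivative in x and the y' coefficient is the partial derivative in y:
  ∂F/∂x = x/32
  ∂F/∂y = y/18

so d/dx[F(x, y(x))] = ∂F/∂x + (∂F/∂y)·y' = 0. Rearranging,
  dy/dx = -(∂F/∂x)/(∂F/∂y) = -(x/32)/(y/18) = -9x/(16y)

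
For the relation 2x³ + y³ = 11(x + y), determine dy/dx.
Apply d/dx to both sides, remembering that y depends on x. Each occurrence of y therefore brings in a y' = dy/dx via the chain rule.

With F(x, y) equal to the left-hand side minus the right, differentiate F term by term:
  d/dx[2x^3] = 6x^2
  d/dx[-11x] = -11
  d/dx[y^3] = 3y^2·y'
  d/dx[-11y] = -11·y'
Adding these up, d/dx[F] = 0 becomes
  (6x^2 - 11) + (3y^2 - 11)·y' = 0,
so isolating y',
  dy/dx = -(6x^2 - 11)/(3y^2 - 11) = (11 - 6x^2)/(3y^2 - 11)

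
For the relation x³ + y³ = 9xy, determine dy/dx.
Apply d/dx to both sides, remembering that y depends on x. Each occurrence of y therefore brings in a y' = dy/dx via the chain rule.

With F(x, y) equal to the left-hand side minus the right, differentiate F term by term:
  d/dx[x^3] = 3x^2
  d/dx[-9xy] = -9x·y' - 9y
  d/dx[y^3] = 3y^2·y'
Adding these up, d/dx[F] = 0 becomes
  (3x^2 - 9y) + (-9x + 3y^2)·y' = 0,
so isolating y',
  dy/dx = -(3x^2 - 9y)/(-9x + 3y^2) = (x^2 - 3y)/(3x - y^2)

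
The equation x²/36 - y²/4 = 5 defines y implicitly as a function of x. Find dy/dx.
Take d/dx of both sides. Since y is implicitly a function of x, the chain rule attaches a y' = dy/dx factor whenever we differentiate through y.

Set F(x, y) = (left side) − (right side), so the curve is F = 0. Differentiating each term of F:
  d/dx[x^2/36] = x/18
  d/dx[-y^2/4] = -y·y'/2
  d/dx[-5] = 0

Collecting, the y'-free part is the partial derivative in x and the y' coefficient is the partial derivative in y:
  ∂F/∂x = x/18
  ∂F/∂y = -y/2

so d/dx[F(x, y(x))] = ∂F/∂x + (∂F/∂y)·y' = 0. Rearranging,
  dy/dx = -(∂F/∂x)/(∂F/∂y) = -(x/18)/(-y/2) = x/(9y)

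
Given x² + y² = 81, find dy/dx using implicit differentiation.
Differentiate the relation implicitly: treat y = y(x) and apply the chain rule, so every y-derivative picks up a y' = dy/dx factor.

With everything moved to the left-hand side, differentiate term by term:
  d/dx[x^2] = 2x
  d/dx[y^2] = 2y·y'
  d/dx[-81] = 0

Separating the contributions that come from x directly and those that come through y:
  without y':      2x
  multiplying y':  2y

so (2x) + (2y)·y' = 0, and therefore
  dy/dx = -(2x)/(2y) = -x/y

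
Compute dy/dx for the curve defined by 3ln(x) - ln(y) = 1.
Take d/dx of both sides. Since y is implicitly a function of x, the chain rule attaches a y' = dy/dx factor whenever we differentiate through y.

Set F(x, y) = (left side) − (right side), so the curve is F = 0. Differentiating each term of F:
  d/dx[3ln(x)] = 3/x
  d/dx[-ln(y)] = -y'/y
  d/dx[-1] = 0

Collecting, the y'-free part is the partial derivative in x and the y' coefficient is the partial derivative in y:
  ∂F/∂x = 3/x
  ∂F/∂y = -1/y

so d/dx[F(x, y(x))] = ∂F/∂x + (∂F/∂y)·y' = 0. Rearranging,
  dy/dx = -(∂F/∂x)/(∂F/∂y) = -(3/x)/(-1/y) = 3y/x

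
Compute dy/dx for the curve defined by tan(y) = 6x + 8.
Differentiate both sides with respect to x, treating y as y(x). By the chain rule, any term containing y contributes a factor of y' = dy/dx when we differentiate it.

Move every term to one side and write the relation as F(x, y) = 0. Term by term,
  d/dx[-6x] = -6
  d/dx[tan(y)] = y'(tan(y)^2 + 1)
  d/dx[-8] = 0

The pieces without y' make up ∂F/∂x and the coefficient of y' is ∂F/∂y:
  ∂F/∂x = -6,
  ∂F/∂y = tan(y)^2 + 1.

Since d/dx[F] = ∂F/∂x + (∂F/∂y)·y' = 0, solve for y':
  (∂F/∂y)·y' = -∂F/∂x
  dy/dx = -(∂F/∂x)/(∂F/∂y) = -(-6)/(tan(y)^2 + 1) = 6cos(y)^2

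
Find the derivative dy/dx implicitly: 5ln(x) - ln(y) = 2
Differentiate both sides with respect to x, treating y as y(x). By the chain rule, any term containing y contributes a factor of y' = dy/dx when we differentiate it.

Move every term to one side and write the relation as F(x, y) = 0. Term by term,
  d/dx[5ln(x)] = 5/x
  d/dx[-ln(y)] = -y'/y
  d/dx[-2] = 0

The pieces without y' make up ∂F/∂x and the coefficient of y' is ∂F/∂y:
  ∂F/∂x = 5/x,
  ∂F/∂y = -1/y.

Since d/dx[F] = ∂F/∂x + (∂F/∂y)·y' = 0, solve for y':
  (∂F/∂y)·y' = -∂F/∂x
  dy/dx = -(∂F/∂x)/(∂F/∂y) = -(5/x)/(-1/y) = 5y/x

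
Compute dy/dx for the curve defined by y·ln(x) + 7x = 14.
Differentiate the relation implicitly: treat y = y(x) and apply the chain rule, so every y-derivative picks up a y' = dy/dx factor.

With everything moved to the left-hand side, differentiate term by term:
  d/dx[7x] = 7
  d/dx[y·ln(x)] = y'·ln(x) + y/x
  d/dx[-14] = 0

Separating the contributions that come from x directly and those that come through y:
  without y':      7 + y/x
  multiplying y':  ln(x)

so (7 + y/x) + (ln(x))·y' = 0, and therefore
  dy/dx = -(7 + y/x)/(ln(x))
        = -((7x + y)/x)/(ln(x)) = (-7x - y)/(x·ln(x))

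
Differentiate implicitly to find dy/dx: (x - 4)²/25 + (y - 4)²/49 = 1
Differentiate the relation implicitly: treat y = y(x) and apply the chain rule, so every y-derivative picks up a y' = dy/dx factor.

With everything moved to the left-hand side, differentiate term by term:
  d/dx[(x - 4)^2/25] = 2x/25 - 8/25
  d/dx[(y - 4)^2/49] = 2·y'(y - 4)/49
  d/dx[-1] = 0

Separating the contributions that come from x directly and those that come through y:
  without y':      2x/25 - 8/25
  multiplying y':  2y/49 - 8/49

so (2x/25 - 8/25) + (2y/49 - 8/49)·y' = 0, and therefore
  dy/dx = -(2x/25 - 8/25)/(2y/49 - 8/49)
        = -(2(x - 4)/25)/(2(y - 4)/49) = 49(4 - x)/(25(y - 4))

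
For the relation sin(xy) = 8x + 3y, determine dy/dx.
Take d/dx of both sides. Since y is implicitly a function of x, the chain rule attaches a y' = dy/dx factor whenever we differentiate through y.

Set F(x, y) = (left side) − (right side), so the curve is F = 0. Differentiating each term of F:
  d/dx[-8x] = -8
  d/dx[-3y] = -3·y'
  d/dx[sin(xy)] = (x·y' + y)·cos(xy)

Collecting, the y'-free part is the partial derivative in x and the y' coefficient is the partial derivative in y:
  ∂F/∂x = y·cos(xy) - 8
  ∂F/∂y = x·cos(xy) - 3

so d/dx[F(x, y(x))] = ∂F/∂x + (∂F/∂y)·y' = 0. Rearranging,
  dy/dx = -(∂F/∂x)/(∂F/∂y) = -(y·cos(xy) - 8)/(x·cos(xy) - 3) = (-y·cos(xy) + 8)/(x·cos(xy) - 3)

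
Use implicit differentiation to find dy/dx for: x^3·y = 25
Differentiate the relation implicitly: treat y = y(x) and apply the chain rule, so every y-derivative picks up a y' = dy/dx factor.

With everything moved to the left-hand side, differentiate term by term:
  d/dx[x^3y] = x^3·y' + 3x^2y
  d/dx[-25] = 0

Separating the contributions that come from x directly and those that come through y:
  without y':      3x^2y
  multiplying y':  x^3

so (3x^2y) + (x^3)·y' = 0, and therefore
  dy/dx = -(3x^2y)/(x^3) = -3y/x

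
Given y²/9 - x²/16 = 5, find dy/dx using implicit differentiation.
Differentiate the relation implicitly: treat y = y(x) and apply the chain rule, so every y-derivative picks up a y' = dy/dx factor.

With everything moved to the left-hand side, differentiate term by term:
  d/dx[-x^2/16] = -x/8
  d/dx[y^2/9] = 2y·y'/9
  d/dx[-5] = 0

Separating the contributions that come from x directly and those that come through y:
  without y':      -x/8
  multiplying y':  2y/9

so (-x/8) + (2y/9)·y' = 0, and therefore
  dy/dx = -(-x/8)/(2y/9) = 9x/(16y)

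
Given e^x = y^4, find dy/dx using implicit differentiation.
Apply d/dx to both sides, remembering that y depends on x. Each occurrence of y therefore brings in a y' = dy/dx via the chain rule.

With F(x, y) equal to the left-hand side minus the right, differentiate F term by term:
  d/dx[-y^4] = -4y^3·y'
  d/dx[e^(x)] = e^(x)
Adding these up, d/dx[F] = 0 becomes
  (e^(x)) + (-4y^3)·y' = 0,
so isolating y',
  dy/dx = -(e^(x))/(-4y^3) = e^(x)/(4y^3)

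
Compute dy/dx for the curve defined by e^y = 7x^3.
Differentiate the relation implicitly: treat y = y(x) and apply the chain rule, so every y-derivative picks up a y' = dy/dx factor.

With everything moved to the left-hand side, differentiate term by term:
  d/dx[-7x^3] = -21x^2
  d/dx[e^(y)] = y'·e^(y)

Separating the contributions that come from x directly and those that come through y:
  without y':      -21x^2
  multiplying y':  e^(y)

so (-21x^2) + (e^(y))·y' = 0, and therefore
  dy/dx = -(-21x^2)/(e^(y)) = 21x^2e^(-y)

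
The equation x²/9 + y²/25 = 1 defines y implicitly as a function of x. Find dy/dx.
Apply d/dx to both sides, remembering that y depends on x. Each occurrence of y therefore brings in a y' = dy/dx via the chain rule.

With F(x, y) equal to the left-hand side minus the right, differentiate F term by term:
  d/dx[x^2/9] = 2x/9
  d/dx[y^2/25] = 2y·y'/25
  d/dx[-1] = 0
Adding these up, d/dx[F] = 0 becomes
  (2x/9) + (2y/25)·y' = 0,
so isolating y',
  dy/dx = -(2x/9)/(2y/25) = -25x/(9y)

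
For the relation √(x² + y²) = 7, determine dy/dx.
Differentiate the relation implicitly: treat y = y(x) and apply the chain rule, so every y-derivative picks up a y' = dy/dx factor.

With everything moved to the left-hand side, differentiate term by term:
  d/dx[√(x^2 + y^2)] = (x + y·y')/√(x^2 + y^2)
  d/dx[-7] = 0

Separating the contributions that come from x directly and those that come through y:
  without y':      x/√(x^2 + y^2)
  multiplying y':  y/√(x^2 + y^2)

so (x/√(x^2 + y^2)) + (y/√(x^2 + y^2))·y' = 0, and therefore
  dy/dx = -(x/√(x^2 + y^2))/(y/√(x^2 + y^2)) = -x/y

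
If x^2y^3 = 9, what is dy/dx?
Differentiate both sides with respect to x, treating y as y(x). By the chain rule, any term containing y contributes a factor of y' = dy/dx when we differentiate it.

Move every term to one side and write the relation as F(x, y) = 0. Term by term,
  d/dx[x^2y^3] = 3x^2y^2·y' + 2xy^3
  d/dx[-9] = 0

The pieces without y' make up ∂F/∂x and the coefficient of y' is ∂F/∂y:
  ∂F/∂x = 2xy^3,
  ∂F/∂y = 3x^2y^2.

Since d/dx[F] = ∂F/∂x + (∂F/∂y)·y' = 0, solve for y':
  (∂F/∂y)·y' = -∂F/∂x
  dy/dx = -(∂F/∂x)/(∂F/∂y) = -(2xy^3)/(3x^2y^2) = -2y/(3x)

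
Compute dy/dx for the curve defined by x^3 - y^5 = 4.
Apply d/dx to both sides, remembering that y depends on x. Each occurrence of y therefore brings in a y' = dy/dx via the chain rule.

With F(x, y) equal to the left-hand side minus the right, differentiate F term by term:
  d/dx[x^3] = 3x^2
  d/dx[-y^5] = -5y^4·y'
  d/dx[-4] = 0
Adding these up, d/dx[F] = 0 becomes
  (3x^2) + (-5y^4)·y' = 0,
so isolating y',
  dy/dx = -(3x^2)/(-5y^4) = 3x^2/(5y^4)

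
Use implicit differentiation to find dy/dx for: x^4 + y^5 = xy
Take d/dx of both sides. Since y is implicitly a function of x, the chain rule attaches a y' = dy/dx factor whenever we differentiate through y.

Set F(x, y) = (left side) − (right side), so the curve is F = 0. Differentiating each term of F:
  d/dx[x^4] = 4x^3
  d/dx[-xy] = -x·y' - y
  d/dx[y^5] = 5y^4·y'

Collecting, the y'-free part is the partial derivative in x and the y' coefficient is the partial derivative in y:
  ∂F/∂x = 4x^3 - y
  ∂F/∂y = -x + 5y^4

so d/dx[F(x, y(x))] = ∂F/∂x + (∂F/∂y)·y' = 0. Rearranging,
  dy/dx = -(∂F/∂x)/(∂F/∂y) = -(4x^3 - y)/(-x + 5y^4) = (4x^3 - y)/(x - 5y^4)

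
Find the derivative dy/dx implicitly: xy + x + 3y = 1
Differentiate the relation implicitly: treat y = y(x) and apply the chain rule, so every y-derivative picks up a y' = dy/dx factor.

With everything moved to the left-hand side, differentiate term by term:
  d/dx[xy] = x·y' + y
  d/dx[x] = 1
  d/dx[3y] = 3·y'
  d/dx[-1] = 0

Separating the contributions that come from x directly and those that come through y:
  without y':      y + 1
  multiplying y':  x + 3

so (y + 1) + (x + 3)·y' = 0, and therefore
  dy/dx = -(y + 1)/(x + 3) = (-y - 1)/(x + 3)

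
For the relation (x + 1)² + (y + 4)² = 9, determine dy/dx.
Differentiate both sides with respect to x, treating y as y(x). By the chain rule, any term containing y contributes a factor of y' = dy/dx when we differentiate it.

Move every term to one side and write the relation as F(x, y) = 0. Term by term,
  d/dx[(x + 1)^2] = 2x + 2
  d/dx[(y + 4)^2] = 2·y'(y + 4)
  d/dx[-9] = 0

The pieces without y' make up ∂F/∂x and the coefficient of y' is ∂F/∂y:
  ∂F/∂x = 2x + 2,
  ∂F/∂y = 2y + 8.

Since d/dx[F] = ∂F/∂x + (∂F/∂y)·y' = 0, solve for y':
  (∂F/∂y)·y' = -∂F/∂x
  dy/dx = -(∂F/∂x)/(∂F/∂y) = -(2x + 2)/(2y + 8) = (-x - 1)/(y + 4)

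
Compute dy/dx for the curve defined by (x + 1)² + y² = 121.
Take d/dx of both sides. Since y is implicitly a function of x, the chain rule attaches a y' = dy/dx factor whenever we differentiate through y.

Set F(x, y) = (left side) − (right side), so the curve is F = 0. Differentiating each term of F:
  d/dx[y^2] = 2y·y'
  d/dx[(x + 1)^2] = 2x + 2
  d/dx[-121] = 0

Collecting, the y'-free part is the partial derivative in x and the y' coefficient is the partial derivative in y:
  ∂F/∂x = 2x + 2
  ∂F/∂y = 2y

so d/dx[F(x, y(x))] = ∂F/∂x + (∂F/∂y)·y' = 0. Rearranging,
  dy/dx = -(∂F/∂x)/(∂F/∂y) = -(2x + 2)/(2y) = (-x - 1)/y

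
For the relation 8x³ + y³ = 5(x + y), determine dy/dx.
Take d/dx of both sides. Since y is implicitly a function of x, the chain rule attaches a y' = dy/dx factor whenever we differentiate through y.

Set F(x, y) = (left side) − (right side), so the curve is F = 0. Differentiating each term of F:
  d/dx[8x^3] = 24x^2
  d/dx[-5x] = -5
  d/dx[y^3] = 3y^2·y'
  d/dx[-5y] = -5·y'

Collecting, the y'-free part is the partial derivative in x and the y' coefficient is the partial derivative in y:
  ∂F/∂x = 24x^2 - 5
  ∂F/∂y = 3y^2 - 5

so d/dx[F(x, y(x))] = ∂F/∂x + (∂F/∂y)·y' = 0. Rearranging,
  dy/dx = -(∂F/∂x)/(∂F/∂y) = -(24x^2 - 5)/(3y^2 - 5) = (5 - 24x^2)/(3y^2 - 5)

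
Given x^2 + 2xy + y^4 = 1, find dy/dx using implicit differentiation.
Differentiate the relation implicitly: treat y = y(x) and apply the chain rule, so every y-derivative picks up a y' = dy/dx factor.

With everything moved to the left-hand side, differentiate term by term:
  d/dx[x^2] = 2x
  d/dx[2xy] = 2x·y' + 2y
  d/dx[y^4] = 4y^3·y'
  d/dx[-1] = 0

Separating the contributions that come from x directly and those that come through y:
  without y':      2x + 2y
  multiplying y':  2x + 4y^3

so (2x + 2y) + (2x + 4y^3)·y' = 0, and therefore
  dy/dx = -(2x + 2y)/(2x + 4y^3) = (-x - y)/(x + 2y^3)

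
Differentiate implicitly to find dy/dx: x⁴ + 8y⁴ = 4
Take d/dx of both sides. Since y is implicitly a function of x, the chain rule attaches a y' = dy/dx factor whenever we differentiate through y.

Set F(x, y) = (left side) − (right side), so the curve is F = 0. Differentiating each term of F:
  d/dx[x^4] = 4x^3
  d/dx[8y^4] = 32y^3·y'
  d/dx[-4] = 0

Collecting, the y'-free part is the partial derivative in x and the y' coefficient is the partial derivative in y:
  ∂F/∂x = 4x^3
  ∂F/∂y = 32y^3

so d/dx[F(x, y(x))] = ∂F/∂x + (∂F/∂y)·y' = 0. Rearranging,
  dy/dx = -(∂F/∂x)/(∂F/∂y) = -(4x^3)/(32y^3) = -x^3/(8y^3)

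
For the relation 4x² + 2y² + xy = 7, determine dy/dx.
Apply d/dx to both sides, remembering that y depends on x. Each occurrence of y therefore brings in a y' = dy/dx via the chain rule.

With F(x, y) equal to the left-hand side minus the right, differentiate F term by term:
  d/dx[4x^2] = 8x
  d/dx[xy] = x·y' + y
  d/dx[2y^2] = 4y·y'
  d/dx[-7] = 0
Adding these up, d/dx[F] = 0 becomes
  (8x + y) + (x + 4y)·y' = 0,
so isolating y',
  dy/dx = -(8x + y)/(x + 4y) = (-8x - y)/(x + 4y)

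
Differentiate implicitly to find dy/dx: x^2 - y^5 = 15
Differentiate the relation implicitly: treat y = y(x) and apply the chain rule, so every y-derivative picks up a y' = dy/dx factor.

With everything moved to the left-hand side, differentiate term by term:
  d/dx[x^2] = 2x
  d/dx[-y^5] = -5y^4·y'
  d/dx[-15] = 0

Separating the contributions that come from x directly and those that come through y:
  without y':      2x
  multiplying y':  -5y^4

so (2x) + (-5y^4)·y' = 0, and therefore
  dy/dx = -(2x)/(-5y^4) = 2x/(5y^4)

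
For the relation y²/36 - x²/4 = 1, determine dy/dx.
Differentiate the relation implicitly: treat y = y(x) and apply the chain rule, so every y-derivative picks up a y' = dy/dx factor.

With everything moved to the left-hand side, differentiate term by term:
  d/dx[-x^2/4] = -x/2
  d/dx[y^2/36] = y·y'/18
  d/dx[-1] = 0

Separating the contributions that come from x directly and those that come through y:
  without y':      -x/2
  multiplying y':  y/18

so (-x/2) + (y/18)·y' = 0, and therefore
  dy/dx = -(-x/2)/(y/18) = 9x/y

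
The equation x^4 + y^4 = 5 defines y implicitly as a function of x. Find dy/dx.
Apply d/dx to both sides, remembering that y depends on x. Each occurrence of y therefore brings in a y' = dy/dx via the chain rule.

With F(x, y) equal to the left-hand side minus the right, differentiate F term by term:
  d/dx[x^4] = 4x^3
  d/dx[y^4] = 4y^3·y'
  d/dx[-5] = 0
Adding these up, d/dx[F] = 0 becomes
  (4x^3) + (4y^3)·y' = 0,
so isolating y',
  dy/dx = -(4x^3)/(4y^3) = -x^3/y^3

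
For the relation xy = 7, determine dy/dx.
Differentiate both sides with respect to x, treating y as y(x). By the chain rule, any term containing y contributes a factor of y' = dy/dx when we differentiate it.

Move every term to one side and write the relation as F(x, y) = 0. Term by term,
  d/dx[xy] = x·y' + y
  d/dx[-7] = 0

The pieces without y' make up ∂F/∂x and the coefficient of y' is ∂F/∂y:
  ∂F/∂x = y,
  ∂F/∂y = x.

Since d/dx[F] = ∂F/∂x + (∂F/∂y)·y' = 0, solve for y':
  (∂F/∂y)·y' = -∂F/∂x
  dy/dx = -(∂F/∂x)/(∂F/∂y) = -(y)/(x) = -y/x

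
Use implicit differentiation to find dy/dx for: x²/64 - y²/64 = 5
Take d/dx of both sides. Since y is implicitly a function of x, the chain rule attaches a y' = dy/dx factor whenever we differentiate through y.

Set F(x, y) = (left side) − (right side), so the curve is F = 0. Differentiating each term of F:
  d/dx[x^2/64] = x/32
  d/dx[-y^2/64] = -y·y'/32
  d/dx[-5] = 0

Collecting, the y'-free part is the partial derivative in x and the y' coefficient is the partial derivative in y:
  ∂F/∂x = x/32
  ∂F/∂y = -y/32

so d/dx[F(x, y(x))] = ∂F/∂x + (∂F/∂y)·y' = 0. Rearranging,
  dy/dx = -(∂F/∂x)/(∂F/∂y) = -(x/32)/(-y/32) = x/y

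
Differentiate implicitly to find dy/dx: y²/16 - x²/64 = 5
Differentiate the relation implicitly: treat y = y(x) and apply the chain rule, so every y-derivative picks up a y' = dy/dx factor.

With everything moved to the left-hand side, differentiate term by term:
  d/dx[-x^2/64] = -x/32
  d/dx[y^2/16] = y·y'/8
  d/dx[-5] = 0

Separating the contributions that come from x directly and those that come through y:
  without y':      -x/32
  multiplying y':  y/8

so (-x/32) + (y/8)·y' = 0, and therefore
  dy/dx = -(-x/32)/(y/8) = x/(4y)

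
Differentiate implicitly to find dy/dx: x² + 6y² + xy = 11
Differentiate the relation implicitly: treat y = y(x) and apply the chain rule, so every y-derivative picks up a y' = dy/dx factor.

With everything moved to the left-hand side, differentiate term by term:
  d/dx[x^2] = 2x
  d/dx[xy] = x·y' + y
  d/dx[6y^2] = 12y·y'
  d/dx[-11] = 0

Separating the contributions that come from x directly and those that come through y:
  without y':      2x + y
  multiplying y':  x + 12y

so (2x + y) + (x + 12y)·y' = 0, and therefore
  dy/dx = -(2x + y)/(x + 12y) = (-2x - y)/(x + 12y)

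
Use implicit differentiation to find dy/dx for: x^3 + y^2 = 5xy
Take d/dx of both sides. Since y is implicitly a function of x, the chain rule attaches a y' = dy/dx factor whenever we differentiate through y.

Set F(x, y) = (left side) − (right side), so the curve is F = 0. Differentiating each term of F:
  d/dx[x^3] = 3x^2
  d/dx[-5xy] = -5x·y' - 5y
  d/dx[y^2] = 2y·y'

Collecting, the y'-free part is the partial derivative in x and the y' coefficient is the partial derivative in y:
  ∂F/∂x = 3x^2 - 5y
  ∂F/∂y = -5x + 2y

so d/dx[F(x, y(x))] = ∂F/∂x + (∂F/∂y)·y' = 0. Rearranging,
  dy/dx = -(∂F/∂x)/(∂F/∂y) = -(3x^2 - 5y)/(-5x + 2y) = (3x^2 - 5y)/(5x - 2y)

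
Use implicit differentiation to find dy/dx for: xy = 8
Differentiate both sides with respect to x, treating y as y(x). By the chain rule, any term containing y contributes a factor of y' = dy/dx when we differentiate it.

Move every term to one side and write the relation as F(x, y) = 0. Term by term,
  d/dx[xy] = x·y' + y
  d/dx[-8] = 0

The pieces without y' make up ∂F/∂x and the coefficient of y' is ∂F/∂y:
  ∂F/∂x = y,
  ∂F/∂y = x.

Since d/dx[F] = ∂F/∂x + (∂F/∂y)·y' = 0, solve for y':
  (∂F/∂y)·y' = -∂F/∂x
  dy/dx = -(∂F/∂x)/(∂F/∂y) = -(y)/(x) = -y/x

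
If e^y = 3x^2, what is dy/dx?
Take d/dx of both sides. Since y is implicitly a function of x, the chain rule attaches a y' = dy/dx factor whenever we differentiate through y.

Set F(x, y) = (left side) − (right side), so the curve is F = 0. Differentiating each term of F:
  d/dx[-3x^2] = -6x
  d/dx[e^(y)] = y'·e^(y)

Collecting, the y'-free part is the partial derivative in x and the y' coefficient is the partial derivative in y:
  ∂F/∂x = -6x
  ∂F/∂y = e^(y)

so d/dx[F(x, y(x))] = ∂F/∂x + (∂F/∂y)·y' = 0. Rearranging,
  dy/dx = -(∂F/∂x)/(∂F/∂y) = -(-6x)/(e^(y)) = 6x·e^(-y)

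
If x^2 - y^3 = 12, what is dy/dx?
Differentiate the relation implicitly: treat y = y(x) and apply the chain rule, so every y-derivative picks up a y' = dy/dx factor.

With everything moved to the left-hand side, differentiate term by term:
  d/dx[x^2] = 2x
  d/dx[-y^3] = -3y^2·y'
  d/dx[-12] = 0

Separating the contributions that come from x directly and those that come through y:
  without y':      2x
  multiplying y':  -3y^2

so (2x) + (-3y^2)·y' = 0, and therefore
  dy/dx = -(2x)/(-3y^2) = 2x/(3y^2)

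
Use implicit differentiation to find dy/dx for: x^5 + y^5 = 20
Take d/dx of both sides. Since y is implicitly a function of x, the chain rule attaches a y' = dy/dx factor whenever we differentiate through y.

Set F(x, y) = (left side) − (right side), so the curve is F = 0. Differentiating each term of F:
  d/dx[x^5] = 5x^4
  d/dx[y^5] = 5y^4·y'
  d/dx[-20] = 0

Collecting, the y'-free part is the partial derivative in x and the y' coefficient is the partial derivative in y:
  ∂F/∂x = 5x^4
  ∂F/∂y = 5y^4

so d/dx[F(x, y(x))] = ∂F/∂x + (∂F/∂y)·y' = 0. Rearranging,
  dy/dx = -(∂F/∂x)/(∂F/∂y) = -(5x^4)/(5y^4) = -x^4/y^4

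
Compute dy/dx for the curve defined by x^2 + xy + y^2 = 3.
Differentiate both sides with respect to x, treating y as y(x). By the chain rule, any term containing y contributes a factor of y' = dy/dx when we differentiate it.

Move every term to one side and write the relation as F(x, y) = 0. Term by term,
  d/dx[x^2] = 2x
  d/dx[xy] = x·y' + y
  d/dx[y^2] = 2y·y'
  d/dx[-3] = 0

The pieces without y' make up ∂F/∂x and the coefficient of y' is ∂F/∂y:
  ∂F/∂x = 2x + y,
  ∂F/∂y = x + 2y.

Since d/dx[F] = ∂F/∂x + (∂F/∂y)·y' = 0, solve for y':
  (∂F/∂y)·y' = -∂F/∂x
  dy/dx = -(∂F/∂x)/(∂F/∂y) = -(2x + y)/(x + 2y) = (-2x - y)/(x + 2y)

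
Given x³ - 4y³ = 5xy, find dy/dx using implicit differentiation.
Apply d/dx to both sides, remembering that y depends on x. Each occurrence of y therefore brings in a y' = dy/dx via the chain rule.

With F(x, y) equal to the left-hand side minus the right, differentiate F term by term:
  d/dx[x^3] = 3x^2
  d/dx[-5xy] = -5x·y' - 5y
  d/dx[-4y^3] = -12y^2·y'
Adding these up, d/dx[F] = 0 becomes
  (3x^2 - 5y) + (-5x - 12y^2)·y' = 0,
so isolating y',
  dy/dx = -(3x^2 - 5y)/(-5x - 12y^2) = (3x^2 - 5y)/(5x + 12y^2)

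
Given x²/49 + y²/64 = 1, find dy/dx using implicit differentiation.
Differentiate both sides with respect to x, treating y as y(x). By the chain rule, any term containing y contributes a factor of y' = dy/dx when we differentiate it.

Move every term to one side and write the relation as F(x, y) = 0. Term by term,
  d/dx[x^2/49] = 2x/49
  d/dx[y^2/64] = y·y'/32
  d/dx[-1] = 0

The pieces without y' make up ∂F/∂x and the coefficient of y' is ∂F/∂y:
  ∂F/∂x = 2x/49,
  ∂F/∂y = y/32.

Since d/dx[F] = ∂F/∂x + (∂F/∂y)·y' = 0, solve for y':
  (∂F/∂y)·y' = -∂F/∂x
  dy/dx = -(∂F/∂x)/(∂F/∂y) = -(2x/49)/(y/32) = -64x/(49y)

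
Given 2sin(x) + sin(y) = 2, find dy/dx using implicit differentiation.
Differentiate the relation implicitly: treat y = y(x) and apply the chain rule, so every y-derivative picks up a y' = dy/dx factor.

With everything moved to the left-hand side, differentiate term by term:
  d/dx[2sin(x)] = 2cos(x)
  d/dx[sin(y)] = y'·cos(y)
  d/dx[-2] = 0

Separating the contributions that come from x directly and those that come through y:
  without y':      2cos(x)
  multiplying y':  cos(y)

so (2cos(x)) + (cos(y))·y' = 0, and therefore
  dy/dx = -(2cos(x))/(cos(y)) = -2cos(x)/cos(y)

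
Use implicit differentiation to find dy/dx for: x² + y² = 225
Differentiate both sides with respect to x, treating y as y(x). By the chain rule, any term containing y contributes a factor of y' = dy/dx when we differentiate it.

Move every term to one side and write the relation as F(x, y) = 0. Term by term,
  d/dx[x^2] = 2x
  d/dx[y^2] = 2y·y'
  d/dx[-225] = 0

The pieces without y' make up ∂F/∂x and the coefficient of y' is ∂F/∂y:
  ∂F/∂x = 2x,
  ∂F/∂y = 2y.

Since d/dx[F] = ∂F/∂x + (∂F/∂y)·y' = 0, solve for y':
  (∂F/∂y)·y' = -∂F/∂x
  dy/dx = -(∂F/∂x)/(∂F/∂y) = -(2x)/(2y) = -x/y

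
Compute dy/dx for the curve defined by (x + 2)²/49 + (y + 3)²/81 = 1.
Differentiate the relation implicitly: treat y = y(x) and apply the chain rule, so every y-derivative picks up a y' = dy/dx factor.

With everything moved to the left-hand side, differentiate term by term:
  d/dx[(x + 2)^2/49] = 2x/49 + 4/49
  d/dx[(y + 3)^2/81] = 2·y'(y + 3)/81
  d/dx[-1] = 0

Separating the contributions that come from x directly and those that come through y:
  without y':      2x/49 + 4/49
  multiplying y':  2y/81 + 2/27

so (2x/49 + 4/49) + (2y/81 + 2/27)·y' = 0, and therefore
  dy/dx = -(2x/49 + 4/49)/(2y/81 + 2/27)
        = -(2(x + 2)/49)/(2(y + 3)/81) = 81(-x - 2)/(49(y + 3))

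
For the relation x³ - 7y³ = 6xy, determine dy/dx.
Take d/dx of both sides. Since y is implicitly a function of x, the chain rule attaches a y' = dy/dx factor whenever we differentiate through y.

Set F(x, y) = (left side) − (right side), so the curve is F = 0. Differentiating each term of F:
  d/dx[x^3] = 3x^2
  d/dx[-6xy] = -6x·y' - 6y
  d/dx[-7y^3] = -21y^2·y'

Collecting, the y'-free part is the partial derivative in x and the y' coefficient is the partial derivative in y:
  ∂F/∂x = 3x^2 - 6y
  ∂F/∂y = -6x - 21y^2

so d/dx[F(x, y(x))] = ∂F/∂x + (∂F/∂y)·y' = 0. Rearranging,
  dy/dx = -(∂F/∂x)/(∂F/∂y) = -(3x^2 - 6y)/(-6x - 21y^2) = (x^2 - 2y)/(2x + 7y^2)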